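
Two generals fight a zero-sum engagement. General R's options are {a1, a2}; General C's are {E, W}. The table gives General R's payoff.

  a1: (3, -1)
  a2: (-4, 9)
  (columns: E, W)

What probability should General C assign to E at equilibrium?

Row minima: a1 → -1, a2 → -4; maximin = -1.
Column maxima: E → 3, W → 9; minimax = 3.
-1 ≠ 3, so there is no saddle point; optimal play is mixed.
Let General R play a1 with probability p. Expected payoff against E: 3p + (-4)(1−p) = 7p − 4; against W: (-1)p + 9(1−p) = −10p + 9.
Setting these equal: 7p − 4 = −10p + 9 ⇒ 17p = 13 ⇒ p = 13/17, and the value is (7)·(13/17) − 4 = 23/17.
For General C: with q = P(E), equating a1's and a2's payoffs gives 4q − 1 = −13q + 9 ⇒ q = 10/17.

10/17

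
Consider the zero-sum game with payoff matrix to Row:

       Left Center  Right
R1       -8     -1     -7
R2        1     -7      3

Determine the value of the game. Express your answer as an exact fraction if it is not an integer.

Row minima: R1 → -8, R2 → -7; maximin = -7.
Column maxima: Left → 1, Center → -1, Right → 3; minimax = -1.
-7 ≠ -1, so there is no saddle point; optimal play is mixed.
Right is strictly dominated by Left (it gives Row strictly more in every row), so Column never plays it.
On the remaining 2×2 (R1, R2 vs Left, Center):
Let Row play R1 with probability p. Expected payoff against Left: (-8)p + 1(1−p) = −9p + 1; against Center: (-1)p + (-7)(1−p) = 6p − 7.
Setting these equal: −9p + 1 = 6p − 7 ⇒ −15p = -8 ⇒ p = 8/15, and the value is (-9)·(8/15) + 1 = -19/5.
For Column: with q = P(Left), equating R1's and R2's payoffs gives −7q − 1 = 8q − 7 ⇒ q = 2/5.

-19/5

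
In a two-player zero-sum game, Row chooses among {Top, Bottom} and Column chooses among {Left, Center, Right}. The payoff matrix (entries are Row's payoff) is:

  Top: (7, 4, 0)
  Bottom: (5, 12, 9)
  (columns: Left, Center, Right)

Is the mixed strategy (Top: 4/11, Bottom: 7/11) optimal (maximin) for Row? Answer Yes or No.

Yes

Against Left this mix gives (4/11)·7 + (7/11)·5 = 63/11.
Against Center this mix gives (4/11)·4 + (7/11)·12 = 100/11.
Against Right this mix gives (4/11)·0 + (7/11)·9 = 63/11.
All of Column's active replies (Left, Right) yield 63/11, and no column does worse for Row. The mix makes Column indifferent and guarantees 63/11, so it is optimal.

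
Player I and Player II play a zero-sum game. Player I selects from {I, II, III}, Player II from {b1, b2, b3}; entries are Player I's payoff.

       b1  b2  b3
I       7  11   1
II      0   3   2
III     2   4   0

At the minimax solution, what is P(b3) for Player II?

7/8

Row minima: I → 1, II → 0, III → 0; maximin = 1.
Column maxima: b1 → 7, b2 → 11, b3 → 2; minimax = 2.
1 ≠ 2, so there is no saddle point; optimal play is mixed.
III is strictly dominated by I, so Player I never plays it.
b2 is strictly dominated by b1 (it gives Player I strictly more in every row), so Player II never plays it.
On the remaining 2×2 (I, II vs b1, b3):
Let Player I play I with probability p. Expected payoff against b1: 7p + 0(1−p) = 7p; against b3: 1p + 2(1−p) = −p + 2.
Setting these equal: 7p = −p + 2 ⇒ 8p = 2 ⇒ p = 1/4, and the value is (7)·(1/4) = 7/4.
For Player II: with q = P(b1), equating I's and II's payoffs gives 6q + 1 = −2q + 2 ⇒ q = 1/8.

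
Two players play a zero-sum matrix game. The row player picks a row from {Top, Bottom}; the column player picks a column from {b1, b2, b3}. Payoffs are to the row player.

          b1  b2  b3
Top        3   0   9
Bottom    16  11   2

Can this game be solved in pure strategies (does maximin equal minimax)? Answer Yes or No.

Row minima: Top → 0, Bottom → 2; maximin = 2.
Column maxima: b1 → 16, b2 → 11, b3 → 9; minimax = 9.
2 ≠ 9, so no pure-strategy equilibrium exists.

No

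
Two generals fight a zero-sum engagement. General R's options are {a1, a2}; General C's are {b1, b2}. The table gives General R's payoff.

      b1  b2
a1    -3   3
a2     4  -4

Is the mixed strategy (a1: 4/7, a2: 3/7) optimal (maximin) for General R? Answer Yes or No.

Against b1 this mix gives (4/7)·(-3) + (3/7)·4 = 0.
Against b2 this mix gives (4/7)·3 + (3/7)·(-4) = 0.
All of General C's active replies (b1, b2) yield 0, and no column does worse for General R. The mix makes General C indifferent and guarantees 0, so it is optimal.

Yes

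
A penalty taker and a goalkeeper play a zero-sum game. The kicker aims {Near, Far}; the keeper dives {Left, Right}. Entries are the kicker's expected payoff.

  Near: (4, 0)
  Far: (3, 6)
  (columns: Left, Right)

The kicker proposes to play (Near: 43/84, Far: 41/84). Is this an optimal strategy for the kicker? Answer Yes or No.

Against Left this mix gives (43/84)·4 + (41/84)·3 = 295/84.
Against Right this mix gives (43/84)·0 + (41/84)·6 = 41/14.
The keeper will play Right, holding the kicker to 41/14. Shifting weight toward the row that does better against Right would raise this floor (the equalizing mix achieves 24/7 against both Right and Left), so the proposed strategy is not optimal.

No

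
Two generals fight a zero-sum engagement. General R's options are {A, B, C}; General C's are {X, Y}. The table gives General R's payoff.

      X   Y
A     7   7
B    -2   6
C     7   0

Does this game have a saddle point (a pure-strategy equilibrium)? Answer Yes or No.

Yes

Row minima: A → 7, B → -2, C → 0; maximin = 7.
Column maxima: X → 7, Y → 7; minimax = 7.
maximin = minimax = 7, so a saddle point exists.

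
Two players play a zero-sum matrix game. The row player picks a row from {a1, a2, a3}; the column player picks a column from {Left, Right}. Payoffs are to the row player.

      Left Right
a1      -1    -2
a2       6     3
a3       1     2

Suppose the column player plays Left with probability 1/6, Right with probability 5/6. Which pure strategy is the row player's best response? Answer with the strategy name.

Expected payoff of a1: (1/6)·(-1) + (5/6)·(-2) = -11/6.
Expected payoff of a2: (1/6)·6 + (5/6)·3 = 7/2.
Expected payoff of a3: (1/6)·1 + (5/6)·2 = 11/6.
The largest is 7/2, so the row player's best response is a2.

a2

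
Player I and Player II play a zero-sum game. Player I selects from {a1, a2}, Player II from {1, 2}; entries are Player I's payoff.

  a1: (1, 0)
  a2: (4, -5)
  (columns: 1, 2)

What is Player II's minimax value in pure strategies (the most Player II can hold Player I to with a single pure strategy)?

0

Column maxima: 1 → 4, 2 → 0.
The smallest of these is 0.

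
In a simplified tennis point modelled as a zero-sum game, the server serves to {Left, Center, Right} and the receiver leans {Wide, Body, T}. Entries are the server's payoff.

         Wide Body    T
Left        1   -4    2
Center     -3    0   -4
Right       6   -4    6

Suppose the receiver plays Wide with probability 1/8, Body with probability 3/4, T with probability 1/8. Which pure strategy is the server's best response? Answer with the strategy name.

Expected payoff of Left: (1/8)·1 + (3/4)·(-4) + (1/8)·2 = -21/8.
Expected payoff of Center: (1/8)·(-3) + (3/4)·0 + (1/8)·(-4) = -7/8.
Expected payoff of Right: (1/8)·6 + (3/4)·(-4) + (1/8)·6 = -3/2.
The largest is -7/8, so the server's best response is Center.

Center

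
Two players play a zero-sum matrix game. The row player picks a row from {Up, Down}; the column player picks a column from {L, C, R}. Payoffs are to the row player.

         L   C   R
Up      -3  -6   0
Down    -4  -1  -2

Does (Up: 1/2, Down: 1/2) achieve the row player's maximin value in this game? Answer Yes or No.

Yes

Against L this mix gives (1/2)·(-3) + (1/2)·(-4) = -7/2.
Against C this mix gives (1/2)·(-6) + (1/2)·(-1) = -7/2.
Against R this mix gives (1/2)·0 + (1/2)·(-2) = -1.
All of the column player's active replies (L, C) yield -7/2, and no column does worse for the row player. The mix makes the column player indifferent and guarantees -7/2, so it is optimal.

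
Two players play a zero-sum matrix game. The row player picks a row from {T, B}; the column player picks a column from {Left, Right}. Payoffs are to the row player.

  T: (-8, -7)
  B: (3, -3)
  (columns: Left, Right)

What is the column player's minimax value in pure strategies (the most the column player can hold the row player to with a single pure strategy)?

Column maxima: Left → 3, Right → -3.
The smallest of these is -3.

-3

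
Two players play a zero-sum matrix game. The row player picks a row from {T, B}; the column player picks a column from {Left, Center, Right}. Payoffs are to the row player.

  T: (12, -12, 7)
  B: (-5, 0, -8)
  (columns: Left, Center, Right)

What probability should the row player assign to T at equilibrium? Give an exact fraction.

8/27

Row minima: T → -12, B → -8; maximin = -8.
Column maxima: Left → 12, Center → 0, Right → 7; minimax = 0.
-8 ≠ 0, so there is no saddle point; optimal play is mixed.
Left is strictly dominated by Right (it gives the row player strictly more in every row), so the column player never plays it.
On the remaining 2×2 (T, B vs Center, Right):
Let the row player play T with probability p. Expected payoff against Center: (-12)p + 0(1−p) = −12p; against Right: 7p + (-8)(1−p) = 15p − 8.
Setting these equal: −12p = 15p − 8 ⇒ −27p = -8 ⇒ p = 8/27, and the value is (-12)·(8/27) = -32/9.
For the column player: with q = P(Center), equating T's and B's payoffs gives −19q + 7 = 8q − 8 ⇒ q = 5/9.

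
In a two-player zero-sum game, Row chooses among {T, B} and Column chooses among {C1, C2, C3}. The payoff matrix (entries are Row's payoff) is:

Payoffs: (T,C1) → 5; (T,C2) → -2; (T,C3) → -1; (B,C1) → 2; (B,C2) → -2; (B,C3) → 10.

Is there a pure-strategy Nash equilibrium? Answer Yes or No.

Row minima: T → -2, B → -2; maximin = -2.
Column maxima: C1 → 5, C2 → -2, C3 → 10; minimax = -2.
maximin = minimax = -2, so a saddle point exists.

Yes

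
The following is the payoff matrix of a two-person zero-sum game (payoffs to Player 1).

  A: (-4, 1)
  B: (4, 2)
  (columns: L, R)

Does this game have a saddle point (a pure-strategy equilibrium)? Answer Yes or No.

Row minima: A → -4, B → 2; maximin = 2.
Column maxima: L → 4, R → 2; minimax = 2.
maximin = minimax = 2, so a saddle point exists.

Yes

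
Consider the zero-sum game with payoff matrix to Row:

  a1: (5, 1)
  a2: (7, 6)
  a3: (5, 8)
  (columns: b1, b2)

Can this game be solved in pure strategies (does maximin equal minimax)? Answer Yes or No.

No

Row minima: a1 → 1, a2 → 6, a3 → 5; maximin = 6.
Column maxima: b1 → 7, b2 → 8; minimax = 7.
6 ≠ 7, so no pure-strategy equilibrium exists.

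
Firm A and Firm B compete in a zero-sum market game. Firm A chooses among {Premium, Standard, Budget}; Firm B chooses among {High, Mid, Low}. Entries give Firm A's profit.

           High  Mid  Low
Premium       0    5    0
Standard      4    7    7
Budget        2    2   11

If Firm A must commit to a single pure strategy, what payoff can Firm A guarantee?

Row minima: Premium → 0, Standard → 4, Budget → 2.
The best of these is 4.

4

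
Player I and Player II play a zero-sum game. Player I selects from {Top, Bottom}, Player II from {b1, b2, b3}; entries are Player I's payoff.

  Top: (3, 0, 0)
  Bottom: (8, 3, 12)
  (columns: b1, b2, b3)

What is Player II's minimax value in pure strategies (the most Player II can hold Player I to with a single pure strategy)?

3

Column maxima: b1 → 8, b2 → 3, b3 → 12.
The smallest of these is 3.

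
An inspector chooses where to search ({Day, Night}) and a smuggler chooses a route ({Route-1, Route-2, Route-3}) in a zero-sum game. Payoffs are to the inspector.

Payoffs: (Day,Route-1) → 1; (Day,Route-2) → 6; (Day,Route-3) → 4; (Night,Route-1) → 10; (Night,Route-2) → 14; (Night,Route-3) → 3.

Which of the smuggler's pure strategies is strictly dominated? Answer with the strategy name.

Route-1 holds the inspector's payoff strictly below Route-2 in every row: 1 < 6, 10 < 14.
So Route-2 is strictly dominated for the smuggler.

Route-2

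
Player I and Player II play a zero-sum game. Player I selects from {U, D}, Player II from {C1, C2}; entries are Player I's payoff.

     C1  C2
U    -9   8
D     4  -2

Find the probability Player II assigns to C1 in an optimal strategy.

Row minima: U → -9, D → -2; maximin = -2.
Column maxima: C1 → 4, C2 → 8; minimax = 4.
-2 ≠ 4, so there is no saddle point; optimal play is mixed.
Let Player I play U with probability p. Expected payoff against C1: (-9)p + 4(1−p) = −13p + 4; against C2: 8p + (-2)(1−p) = 10p − 2.
Setting these equal: −13p + 4 = 10p − 2 ⇒ −23p = -6 ⇒ p = 6/23, and the value is (-13)·(6/23) + 4 = 14/23.
For Player II: with q = P(C1), equating U's and D's payoffs gives −17q + 8 = 6q − 2 ⇒ q = 10/23.

10/23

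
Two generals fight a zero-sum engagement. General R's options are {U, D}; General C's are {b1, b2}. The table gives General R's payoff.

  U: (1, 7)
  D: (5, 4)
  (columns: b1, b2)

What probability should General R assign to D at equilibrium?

6/7

Row minima: U → 1, D → 4; maximin = 4.
Column maxima: b1 → 5, b2 → 7; minimax = 5.
4 ≠ 5, so there is no saddle point; optimal play is mixed.
Let General R play U with probability p. Expected payoff against b1: 1p + 5(1−p) = −4p + 5; against b2: 7p + 4(1−p) = 3p + 4.
Setting these equal: −4p + 5 = 3p + 4 ⇒ −7p = -1 ⇒ p = 1/7, and the value is (-4)·(1/7) + 5 = 31/7.
For General C: with q = P(b1), equating U's and D's payoffs gives −6q + 7 = q + 4 ⇒ q = 3/7.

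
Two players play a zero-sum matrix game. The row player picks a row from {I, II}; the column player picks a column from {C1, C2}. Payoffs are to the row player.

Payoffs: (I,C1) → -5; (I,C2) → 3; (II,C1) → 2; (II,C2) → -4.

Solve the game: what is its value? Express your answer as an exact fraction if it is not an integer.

-1

Row minima: I → -5, II → -4; maximin = -4.
Column maxima: C1 → 2, C2 → 3; minimax = 2.
-4 ≠ 2, so there is no saddle point; optimal play is mixed.
Let the row player play I with probability p. Expected payoff against C1: (-5)p + 2(1−p) = −7p + 2; against C2: 3p + (-4)(1−p) = 7p − 4.
Setting these equal: −7p + 2 = 7p − 4 ⇒ −14p = -6 ⇒ p = 3/7, and the value is (-7)·(3/7) + 2 = -1.
For the column player: with q = P(C1), equating I's and II's payoffs gives −8q + 3 = 6q − 4 ⇒ q = 1/2.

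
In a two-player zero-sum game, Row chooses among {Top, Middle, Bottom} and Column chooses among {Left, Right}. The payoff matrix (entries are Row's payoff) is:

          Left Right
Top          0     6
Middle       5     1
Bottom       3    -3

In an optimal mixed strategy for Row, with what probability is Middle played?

Row minima: Top → 0, Middle → 1, Bottom → -3; maximin = 1.
Column maxima: Left → 5, Right → 6; minimax = 5.
1 ≠ 5, so there is no saddle point; optimal play is mixed.
Bottom is strictly dominated by Middle, so Row never plays it.
On the remaining 2×2 (Top, Middle vs Left, Right):
Let Row play Top with probability p. Expected payoff against Left: 0p + 5(1−p) = −5p + 5; against Right: 6p + 1(1−p) = 5p + 1.
Setting these equal: −5p + 5 = 5p + 1 ⇒ −10p = -4 ⇒ p = 2/5, and the value is (-5)·(2/5) + 5 = 3.
For Column: with q = P(Left), equating Top's and Middle's payoffs gives −6q + 6 = 4q + 1 ⇒ q = 1/2.

3/5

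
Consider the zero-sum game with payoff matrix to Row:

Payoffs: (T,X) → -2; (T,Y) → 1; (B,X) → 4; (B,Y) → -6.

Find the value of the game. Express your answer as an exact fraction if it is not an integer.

Row minima: T → -2, B → -6; maximin = -2.
Column maxima: X → 4, Y → 1; minimax = 1.
-2 ≠ 1, so there is no saddle point; optimal play is mixed.
Let Row play T with probability p. Expected payoff against X: (-2)p + 4(1−p) = −6p + 4; against Y: 1p + (-6)(1−p) = 7p − 6.
Setting these equal: −6p + 4 = 7p − 6 ⇒ −13p = -10 ⇒ p = 10/13, and the value is (-6)·(10/13) + 4 = -8/13.
For Column: with q = P(X), equating T's and B's payoffs gives −3q + 1 = 10q − 6 ⇒ q = 7/13.

-8/13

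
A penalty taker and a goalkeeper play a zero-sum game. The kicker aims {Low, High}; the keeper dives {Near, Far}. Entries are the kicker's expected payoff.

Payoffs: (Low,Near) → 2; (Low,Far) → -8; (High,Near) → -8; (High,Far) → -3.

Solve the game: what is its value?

-14/3

Row minima: Low → -8, High → -8; maximin = -8.
Column maxima: Near → 2, Far → -3; minimax = -3.
-8 ≠ -3, so there is no saddle point; optimal play is mixed.
Let the kicker play Low with probability p. Expected payoff against Near: 2p + (-8)(1−p) = 10p − 8; against Far: (-8)p + (-3)(1−p) = −5p − 3.
Setting these equal: 10p − 8 = −5p − 3 ⇒ 15p = 5 ⇒ p = 1/3, and the value is (10)·(1/3) − 8 = -14/3.
For the keeper: with q = P(Near), equating Low's and High's payoffs gives 10q − 8 = −5q − 3 ⇒ q = 1/3.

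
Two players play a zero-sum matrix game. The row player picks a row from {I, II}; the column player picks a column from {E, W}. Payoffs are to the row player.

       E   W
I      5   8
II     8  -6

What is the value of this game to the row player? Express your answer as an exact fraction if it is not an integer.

94/17

Row minima: I → 5, II → -6; maximin = 5.
Column maxima: E → 8, W → 8; minimax = 8.
5 ≠ 8, so there is no saddle point; optimal play is mixed.
Let the row player play I with probability p. Expected payoff against E: 5p + 8(1−p) = −3p + 8; against W: 8p + (-6)(1−p) = 14p − 6.
Setting these equal: −3p + 8 = 14p − 6 ⇒ −17p = -14 ⇒ p = 14/17, and the value is (-3)·(14/17) + 8 = 94/17.
For the column player: with q = P(E), equating I's and II's payoffs gives −3q + 8 = 14q − 6 ⇒ q = 14/17.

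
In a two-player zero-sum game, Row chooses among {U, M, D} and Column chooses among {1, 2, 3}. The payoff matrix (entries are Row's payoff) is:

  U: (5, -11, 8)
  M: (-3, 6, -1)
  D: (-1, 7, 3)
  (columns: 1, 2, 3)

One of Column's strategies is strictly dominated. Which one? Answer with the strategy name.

3

1 holds Row's payoff strictly below 3 in every row: 5 < 8, -3 < -1, -1 < 3.
So 3 is strictly dominated for Column.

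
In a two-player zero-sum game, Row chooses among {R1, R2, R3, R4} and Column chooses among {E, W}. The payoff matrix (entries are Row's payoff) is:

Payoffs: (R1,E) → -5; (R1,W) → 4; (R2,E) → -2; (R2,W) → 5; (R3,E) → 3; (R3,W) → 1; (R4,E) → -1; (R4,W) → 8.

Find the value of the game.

25/11

Row minima: R1 → -5, R2 → -2, R3 → 1, R4 → -1; maximin = 1.
Column maxima: E → 3, W → 8; minimax = 3.
1 ≠ 3, so there is no saddle point; optimal play is mixed.
R1 is strictly dominated by R2, so Row never plays it.
R2 is strictly dominated by R4, so Row never plays it.
On the remaining 2×2 (R3, R4 vs E, W):
Let Row play R3 with probability p. Expected payoff against E: 3p + (-1)(1−p) = 4p − 1; against W: 1p + 8(1−p) = −7p + 8.
Setting these equal: 4p − 1 = −7p + 8 ⇒ 11p = 9 ⇒ p = 9/11, and the value is (4)·(9/11) − 1 = 25/11.
For Column: with q = P(E), equating R3's and R4's payoffs gives 2q + 1 = −9q + 8 ⇒ q = 7/11.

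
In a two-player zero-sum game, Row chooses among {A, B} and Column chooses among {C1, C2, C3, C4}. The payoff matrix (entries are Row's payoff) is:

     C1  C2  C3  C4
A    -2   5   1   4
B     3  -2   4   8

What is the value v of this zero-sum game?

Row minima: A → -2, B → -2; maximin = -2.
Column maxima: C1 → 3, C2 → 5, C3 → 4, C4 → 8; minimax = 3.
-2 ≠ 3, so there is no saddle point; optimal play is mixed.
C3 is strictly dominated by C1 (it gives Row strictly more in every row), so Column never plays it.
C4 is strictly dominated by C1 (it gives Row strictly more in every row), so Column never plays it.
On the remaining 2×2 (A, B vs C1, C2):
Let Row play A with probability p. Expected payoff against C1: (-2)p + 3(1−p) = −5p + 3; against C2: 5p + (-2)(1−p) = 7p − 2.
Setting these equal: −5p + 3 = 7p − 2 ⇒ −12p = -5 ⇒ p = 5/12, and the value is (-5)·(5/12) + 3 = 11/12.
For Column: with q = P(C1), equating A's and B's payoffs gives −7q + 5 = 5q − 2 ⇒ q = 7/12.

11/12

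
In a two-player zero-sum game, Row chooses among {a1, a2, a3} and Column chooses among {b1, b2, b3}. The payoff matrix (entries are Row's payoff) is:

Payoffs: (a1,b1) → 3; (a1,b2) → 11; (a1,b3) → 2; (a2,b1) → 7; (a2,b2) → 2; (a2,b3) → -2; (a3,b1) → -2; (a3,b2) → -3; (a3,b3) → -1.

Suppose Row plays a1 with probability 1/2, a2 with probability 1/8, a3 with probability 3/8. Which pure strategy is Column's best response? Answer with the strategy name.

b3

If Column plays b1, Row's expected payoff is (1/2)·3 + (1/8)·7 + (3/8)·(-2) = 13/8.
If Column plays b2, Row's expected payoff is (1/2)·11 + (1/8)·2 + (3/8)·(-3) = 37/8.
If Column plays b3, Row's expected payoff is (1/2)·2 + (1/8)·(-2) + (3/8)·(-1) = 3/8.
Column minimizes Row's payoff; the smallest is 3/8, so the best response is b3.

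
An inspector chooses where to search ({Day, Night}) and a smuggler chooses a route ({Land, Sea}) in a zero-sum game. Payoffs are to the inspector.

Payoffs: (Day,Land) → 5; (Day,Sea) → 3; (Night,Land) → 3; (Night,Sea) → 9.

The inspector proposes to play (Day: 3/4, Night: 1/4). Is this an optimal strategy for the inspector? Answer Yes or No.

Yes

Against Land this mix gives (3/4)·5 + (1/4)·3 = 9/2.
Against Sea this mix gives (3/4)·3 + (1/4)·9 = 9/2.
All of the smuggler's active replies (Land, Sea) yield 9/2, and no column does worse for the inspector. The mix makes the smuggler indifferent and guarantees 9/2, so it is optimal.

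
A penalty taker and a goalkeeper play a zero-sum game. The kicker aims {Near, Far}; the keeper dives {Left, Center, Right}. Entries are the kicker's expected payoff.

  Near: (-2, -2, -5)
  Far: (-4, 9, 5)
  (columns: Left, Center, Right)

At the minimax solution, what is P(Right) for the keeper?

1/6

Row minima: Near → -5, Far → -4; maximin = -4.
Column maxima: Left → -2, Center → 9, Right → 5; minimax = -2.
-4 ≠ -2, so there is no saddle point; optimal play is mixed.
Center is strictly dominated by Right (it gives the kicker strictly more in every row), so the keeper never plays it.
On the remaining 2×2 (Near, Far vs Left, Right):
Let the kicker play Near with probability p. Expected payoff against Left: (-2)p + (-4)(1−p) = 2p − 4; against Right: (-5)p + 5(1−p) = −10p + 5.
Setting these equal: 2p − 4 = −10p + 5 ⇒ 12p = 9 ⇒ p = 3/4, and the value is (2)·(3/4) − 4 = -5/2.
For the keeper: with q = P(Left), equating Near's and Far's payoffs gives 3q − 5 = −9q + 5 ⇒ q = 5/6.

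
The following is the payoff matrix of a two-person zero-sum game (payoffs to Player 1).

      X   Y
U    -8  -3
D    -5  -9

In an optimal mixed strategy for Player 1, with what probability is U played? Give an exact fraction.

Row minima: U → -8, D → -9; maximin = -8.
Column maxima: X → -5, Y → -3; minimax = -5.
-8 ≠ -5, so there is no saddle point; optimal play is mixed.
Let Player 1 play U with probability p. Expected payoff against X: (-8)p + (-5)(1−p) = −3p − 5; against Y: (-3)p + (-9)(1−p) = 6p − 9.
Setting these equal: −3p − 5 = 6p − 9 ⇒ −9p = -4 ⇒ p = 4/9, and the value is (-3)·(4/9) − 5 = -19/3.
For Player 2: with q = P(X), equating U's and D's payoffs gives −5q − 3 = 4q − 9 ⇒ q = 2/3.

4/9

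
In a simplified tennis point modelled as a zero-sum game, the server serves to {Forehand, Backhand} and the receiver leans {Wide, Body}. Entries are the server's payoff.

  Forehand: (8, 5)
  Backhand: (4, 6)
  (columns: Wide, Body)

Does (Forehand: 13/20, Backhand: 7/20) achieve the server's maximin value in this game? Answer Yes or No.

Against Wide this mix gives (13/20)·8 + (7/20)·4 = 33/5.
Against Body this mix gives (13/20)·5 + (7/20)·6 = 107/20.
The receiver will play Body, holding the server to 107/20. Shifting weight toward the row that does better against Body would raise this floor (the equalizing mix achieves 28/5 against both Body and Wide), so the proposed strategy is not optimal.

No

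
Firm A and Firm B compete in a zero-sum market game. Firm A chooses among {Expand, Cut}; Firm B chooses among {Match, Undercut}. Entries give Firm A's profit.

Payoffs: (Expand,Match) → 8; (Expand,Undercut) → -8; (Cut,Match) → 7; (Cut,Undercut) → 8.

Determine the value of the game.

Row minima: Expand → -8, Cut → 7; maximin = 7.
Column maxima: Match → 8, Undercut → 8; minimax = 8.
7 ≠ 8, so there is no saddle point; optimal play is mixed.
Let Firm A play Expand with probability p. Expected payoff against Match: 8p + 7(1−p) = p + 7; against Undercut: (-8)p + 8(1−p) = −16p + 8.
Setting these equal: p + 7 = −16p + 8 ⇒ 17p = 1 ⇒ p = 1/17, and the value is (1)·(1/17) + 7 = 120/17.
For Firm B: with q = P(Match), equating Expand's and Cut's payoffs gives 16q − 8 = −q + 8 ⇒ q = 16/17.

120/17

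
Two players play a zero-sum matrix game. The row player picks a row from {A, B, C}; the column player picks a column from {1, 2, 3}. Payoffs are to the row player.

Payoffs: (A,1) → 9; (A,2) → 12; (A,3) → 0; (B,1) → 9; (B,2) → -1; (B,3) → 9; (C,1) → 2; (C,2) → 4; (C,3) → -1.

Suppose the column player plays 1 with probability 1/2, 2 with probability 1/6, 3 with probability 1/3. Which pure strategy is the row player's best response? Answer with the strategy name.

B

Expected payoff of A: (1/2)·9 + (1/6)·12 + (1/3)·0 = 13/2.
Expected payoff of B: (1/2)·9 + (1/6)·(-1) + (1/3)·9 = 22/3.
Expected payoff of C: (1/2)·2 + (1/6)·4 + (1/3)·(-1) = 4/3.
The largest is 22/3, so the row player's best response is B.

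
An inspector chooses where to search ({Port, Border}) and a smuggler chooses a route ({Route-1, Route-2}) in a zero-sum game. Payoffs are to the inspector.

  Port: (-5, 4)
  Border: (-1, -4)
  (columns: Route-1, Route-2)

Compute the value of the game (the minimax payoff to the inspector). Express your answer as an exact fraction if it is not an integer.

-2

Row minima: Port → -5, Border → -4; maximin = -4.
Column maxima: Route-1 → -1, Route-2 → 4; minimax = -1.
-4 ≠ -1, so there is no saddle point; optimal play is mixed.
Let the inspector play Port with probability p. Expected payoff against Route-1: (-5)p + (-1)(1−p) = −4p − 1; against Route-2: 4p + (-4)(1−p) = 8p − 4.
Setting these equal: −4p − 1 = 8p − 4 ⇒ −12p = -3 ⇒ p = 1/4, and the value is (-4)·(1/4) − 1 = -2.
For the smuggler: with q = P(Route-1), equating Port's and Border's payoffs gives −9q + 4 = 3q − 4 ⇒ q = 2/3.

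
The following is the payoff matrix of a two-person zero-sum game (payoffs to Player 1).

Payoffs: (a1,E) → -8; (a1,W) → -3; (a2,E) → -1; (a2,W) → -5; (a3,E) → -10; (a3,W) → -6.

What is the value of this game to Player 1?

-37/9

Row minima: a1 → -8, a2 → -5, a3 → -10; maximin = -5.
Column maxima: E → -1, W → -3; minimax = -3.
-5 ≠ -3, so there is no saddle point; optimal play is mixed.
a3 is strictly dominated by a1, so Player 1 never plays it.
On the remaining 2×2 (a1, a2 vs E, W):
Let Player 1 play a1 with probability p. Expected payoff against E: (-8)p + (-1)(1−p) = −7p − 1; against W: (-3)p + (-5)(1−p) = 2p − 5.
Setting these equal: −7p − 1 = 2p − 5 ⇒ −9p = -4 ⇒ p = 4/9, and the value is (-7)·(4/9) − 1 = -37/9.
For Player 2: with q = P(E), equating a1's and a2's payoffs gives −5q − 3 = 4q − 5 ⇒ q = 2/9.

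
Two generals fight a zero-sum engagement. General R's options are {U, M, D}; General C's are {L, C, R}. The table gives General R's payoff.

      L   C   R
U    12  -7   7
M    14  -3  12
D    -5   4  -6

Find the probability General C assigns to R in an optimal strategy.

Row minima: U → -7, M → -3, D → -6; maximin = -3.
Column maxima: L → 14, C → 4, R → 12; minimax = 4.
-3 ≠ 4, so there is no saddle point; optimal play is mixed.
U is strictly dominated by M, so General R never plays it.
L is strictly dominated by R (it gives General R strictly more in every row), so General C never plays it.
On the remaining 2×2 (M, D vs C, R):
Let General R play M with probability p. Expected payoff against C: (-3)p + 4(1−p) = −7p + 4; against R: 12p + (-6)(1−p) = 18p − 6.
Setting these equal: −7p + 4 = 18p − 6 ⇒ −25p = -10 ⇒ p = 2/5, and the value is (-7)·(2/5) + 4 = 6/5.
For General C: with q = P(C), equating M's and D's payoffs gives −15q + 12 = 10q − 6 ⇒ q = 18/25.

7/25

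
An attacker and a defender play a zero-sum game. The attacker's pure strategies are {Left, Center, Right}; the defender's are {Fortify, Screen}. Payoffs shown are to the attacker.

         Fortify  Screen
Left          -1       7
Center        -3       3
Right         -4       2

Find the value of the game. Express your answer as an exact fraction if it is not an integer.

-1

Row minima: Left → -1, Center → -3, Right → -4; maximin = -1.
Column maxima: Fortify → -1, Screen → 7; minimax = -1.
Since maximin = minimax = -1, there is a saddle point and the value is -1.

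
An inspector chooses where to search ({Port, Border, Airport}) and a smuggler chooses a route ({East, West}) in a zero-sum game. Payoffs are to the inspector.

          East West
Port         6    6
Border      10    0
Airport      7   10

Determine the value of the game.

Row minima: Port → 6, Border → 0, Airport → 7; maximin = 7.
Column maxima: East → 10, West → 10; minimax = 10.
7 ≠ 10, so there is no saddle point; optimal play is mixed.
Port is strictly dominated by Airport, so the inspector never plays it.
On the remaining 2×2 (Border, Airport vs East, West):
Let the inspector play Border with probability p. Expected payoff against East: 10p + 7(1−p) = 3p + 7; against West: 0p + 10(1−p) = −10p + 10.
Setting these equal: 3p + 7 = −10p + 10 ⇒ 13p = 3 ⇒ p = 3/13, and the value is (3)·(3/13) + 7 = 100/13.
For the smuggler: with q = P(East), equating Border's and Airport's payoffs gives 10q = −3q + 10 ⇒ q = 10/13.

100/13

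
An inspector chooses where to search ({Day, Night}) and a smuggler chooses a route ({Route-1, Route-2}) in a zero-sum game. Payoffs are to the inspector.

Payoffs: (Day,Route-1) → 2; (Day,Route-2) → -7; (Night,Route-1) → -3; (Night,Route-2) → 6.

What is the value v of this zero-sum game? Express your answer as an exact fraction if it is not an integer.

Row minima: Day → -7, Night → -3; maximin = -3.
Column maxima: Route-1 → 2, Route-2 → 6; minimax = 2.
-3 ≠ 2, so there is no saddle point; optimal play is mixed.
Let the inspector play Day with probability p. Expected payoff against Route-1: 2p + (-3)(1−p) = 5p − 3; against Route-2: (-7)p + 6(1−p) = −13p + 6.
Setting these equal: 5p − 3 = −13p + 6 ⇒ 18p = 9 ⇒ p = 1/2, and the value is (5)·(1/2) − 3 = -1/2.
For the smuggler: with q = P(Route-1), equating Day's and Night's payoffs gives 9q − 7 = −9q + 6 ⇒ q = 13/18.

-1/2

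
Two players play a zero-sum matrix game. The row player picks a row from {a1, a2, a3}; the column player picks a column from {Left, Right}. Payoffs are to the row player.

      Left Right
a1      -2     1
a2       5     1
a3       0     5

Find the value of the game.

Row minima: a1 → -2, a2 → 1, a3 → 0; maximin = 1.
Column maxima: Left → 5, Right → 5; minimax = 5.
1 ≠ 5, so there is no saddle point; optimal play is mixed.
a1 is strictly dominated by a3, so the row player never plays it.
On the remaining 2×2 (a2, a3 vs Left, Right):
Let the row player play a2 with probability p. Expected payoff against Left: 5p + 0(1−p) = 5p; against Right: 1p + 5(1−p) = −4p + 5.
Setting these equal: 5p = −4p + 5 ⇒ 9p = 5 ⇒ p = 5/9, and the value is (5)·(5/9) = 25/9.
For the column player: with q = P(Left), equating a2's and a3's payoffs gives 4q + 1 = −5q + 5 ⇒ q = 4/9.

25/9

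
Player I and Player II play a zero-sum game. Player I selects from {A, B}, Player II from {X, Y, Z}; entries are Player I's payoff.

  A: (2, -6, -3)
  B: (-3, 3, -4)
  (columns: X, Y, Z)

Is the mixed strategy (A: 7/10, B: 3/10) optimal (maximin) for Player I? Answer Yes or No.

Yes

Against X this mix gives (7/10)·2 + (3/10)·(-3) = 1/2.
Against Y this mix gives (7/10)·(-6) + (3/10)·3 = -33/10.
Against Z this mix gives (7/10)·(-3) + (3/10)·(-4) = -33/10.
All of Player II's active replies (Y, Z) yield -33/10, and no column does worse for Player I. The mix makes Player II indifferent and guarantees -33/10, so it is optimal.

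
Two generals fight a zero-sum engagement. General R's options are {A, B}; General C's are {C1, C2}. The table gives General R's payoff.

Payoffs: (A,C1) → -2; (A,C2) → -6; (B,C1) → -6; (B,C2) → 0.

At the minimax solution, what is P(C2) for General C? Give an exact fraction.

Row minima: A → -6, B → -6; maximin = -6.
Column maxima: C1 → -2, C2 → 0; minimax = -2.
-6 ≠ -2, so there is no saddle point; optimal play is mixed.
Let General R play A with probability p. Expected payoff against C1: (-2)p + (-6)(1−p) = 4p − 6; against C2: (-6)p + 0(1−p) = −6p.
Setting these equal: 4p − 6 = −6p ⇒ 10p = 6 ⇒ p = 3/5, and the value is (4)·(3/5) − 6 = -18/5.
For General C: with q = P(C1), equating A's and B's payoffs gives 4q − 6 = −6q ⇒ q = 3/5.

2/5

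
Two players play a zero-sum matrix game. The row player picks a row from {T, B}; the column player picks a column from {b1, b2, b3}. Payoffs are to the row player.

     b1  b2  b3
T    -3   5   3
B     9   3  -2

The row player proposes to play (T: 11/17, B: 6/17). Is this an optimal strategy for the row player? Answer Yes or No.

Against b1 this mix gives (11/17)·(-3) + (6/17)·9 = 21/17.
Against b2 this mix gives (11/17)·5 + (6/17)·3 = 73/17.
Against b3 this mix gives (11/17)·3 + (6/17)·(-2) = 21/17.
All of the column player's active replies (b1, b3) yield 21/17, and no column does worse for the row player. The mix makes the column player indifferent and guarantees 21/17, so it is optimal.

Yes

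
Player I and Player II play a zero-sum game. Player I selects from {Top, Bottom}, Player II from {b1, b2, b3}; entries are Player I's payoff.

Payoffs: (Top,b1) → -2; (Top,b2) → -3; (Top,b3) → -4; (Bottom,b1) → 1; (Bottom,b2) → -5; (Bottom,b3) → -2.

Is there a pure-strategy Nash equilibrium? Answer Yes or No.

No

Row minima: Top → -4, Bottom → -5; maximin = -4.
Column maxima: b1 → 1, b2 → -3, b3 → -2; minimax = -3.
-4 ≠ -3, so no pure-strategy equilibrium exists.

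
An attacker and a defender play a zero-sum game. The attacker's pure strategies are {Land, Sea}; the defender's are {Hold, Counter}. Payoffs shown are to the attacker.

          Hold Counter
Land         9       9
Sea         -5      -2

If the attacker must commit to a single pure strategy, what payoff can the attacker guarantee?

9

Row minima: Land → 9, Sea → -5.
The best of these is 9.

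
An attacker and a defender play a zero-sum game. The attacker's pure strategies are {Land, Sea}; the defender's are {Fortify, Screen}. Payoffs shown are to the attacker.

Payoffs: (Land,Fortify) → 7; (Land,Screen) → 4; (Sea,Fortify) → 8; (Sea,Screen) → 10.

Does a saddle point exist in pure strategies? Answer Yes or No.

Row minima: Land → 4, Sea → 8; maximin = 8.
Column maxima: Fortify → 8, Screen → 10; minimax = 8.
maximin = minimax = 8, so a saddle point exists.

Yes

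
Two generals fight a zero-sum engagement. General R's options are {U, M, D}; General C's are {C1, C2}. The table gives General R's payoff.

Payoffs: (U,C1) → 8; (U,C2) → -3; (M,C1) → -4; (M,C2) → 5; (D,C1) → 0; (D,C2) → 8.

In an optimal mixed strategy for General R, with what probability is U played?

Row minima: U → -3, M → -4, D → 0; maximin = 0.
Column maxima: C1 → 8, C2 → 8; minimax = 8.
0 ≠ 8, so there is no saddle point; optimal play is mixed.
M is strictly dominated by D, so General R never plays it.
On the remaining 2×2 (U, D vs C1, C2):
Let General R play U with probability p. Expected payoff against C1: 8p + 0(1−p) = 8p; against C2: (-3)p + 8(1−p) = −11p + 8.
Setting these equal: 8p = −11p + 8 ⇒ 19p = 8 ⇒ p = 8/19, and the value is (8)·(8/19) = 64/19.
For General C: with q = P(C1), equating U's and D's payoffs gives 11q − 3 = −8q + 8 ⇒ q = 11/19.

8/19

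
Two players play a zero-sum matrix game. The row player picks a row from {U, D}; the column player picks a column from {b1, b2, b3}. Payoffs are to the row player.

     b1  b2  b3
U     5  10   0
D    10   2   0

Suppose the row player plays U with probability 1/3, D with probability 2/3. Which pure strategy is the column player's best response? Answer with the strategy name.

b3

If the column player plays b1, the row player's expected payoff is (1/3)·5 + (2/3)·10 = 25/3.
If the column player plays b2, the row player's expected payoff is (1/3)·10 + (2/3)·2 = 14/3.
If the column player plays b3, the row player's expected payoff is (1/3)·0 + (2/3)·0 = 0.
The column player minimizes the row player's payoff; the smallest is 0, so the best response is b3.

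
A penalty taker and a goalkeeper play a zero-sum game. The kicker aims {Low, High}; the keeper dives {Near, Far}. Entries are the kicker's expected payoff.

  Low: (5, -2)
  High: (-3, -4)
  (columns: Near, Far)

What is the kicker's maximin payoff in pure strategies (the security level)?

-2

Row minima: Low → -2, High → -4.
The best of these is -2.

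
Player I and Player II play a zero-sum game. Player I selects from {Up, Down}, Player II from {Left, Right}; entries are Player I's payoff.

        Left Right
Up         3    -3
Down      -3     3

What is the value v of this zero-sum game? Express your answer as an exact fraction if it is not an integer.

0

Row minima: Up → -3, Down → -3; maximin = -3.
Column maxima: Left → 3, Right → 3; minimax = 3.
-3 ≠ 3, so there is no saddle point; optimal play is mixed.
Let Player I play Up with probability p. Expected payoff against Left: 3p + (-3)(1−p) = 6p − 3; against Right: (-3)p + 3(1−p) = −6p + 3.
Setting these equal: 6p − 3 = −6p + 3 ⇒ 12p = 6 ⇒ p = 1/2, and the value is (6)·(1/2) − 3 = 0.
For Player II: with q = P(Left), equating Up's and Down's payoffs gives 6q − 3 = −6q + 3 ⇒ q = 1/2.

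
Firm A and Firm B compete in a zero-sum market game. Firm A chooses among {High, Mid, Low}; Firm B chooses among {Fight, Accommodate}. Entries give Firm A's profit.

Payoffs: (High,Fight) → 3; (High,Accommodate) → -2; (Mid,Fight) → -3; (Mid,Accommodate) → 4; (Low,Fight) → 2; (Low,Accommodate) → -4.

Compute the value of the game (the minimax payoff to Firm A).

1/2

Row minima: High → -2, Mid → -3, Low → -4; maximin = -2.
Column maxima: Fight → 3, Accommodate → 4; minimax = 3.
-2 ≠ 3, so there is no saddle point; optimal play is mixed.
Low is strictly dominated by High, so Firm A never plays it.
On the remaining 2×2 (High, Mid vs Fight, Accommodate):
Let Firm A play High with probability p. Expected payoff against Fight: 3p + (-3)(1−p) = 6p − 3; against Accommodate: (-2)p + 4(1−p) = −6p + 4.
Setting these equal: 6p − 3 = −6p + 4 ⇒ 12p = 7 ⇒ p = 7/12, and the value is (6)·(7/12) − 3 = 1/2.
For Firm B: with q = P(Fight), equating High's and Mid's payoffs gives 5q − 2 = −7q + 4 ⇒ q = 1/2.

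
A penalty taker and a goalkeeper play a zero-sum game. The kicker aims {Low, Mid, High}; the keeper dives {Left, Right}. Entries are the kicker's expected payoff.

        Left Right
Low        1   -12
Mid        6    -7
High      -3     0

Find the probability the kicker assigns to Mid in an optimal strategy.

3/16

Row minima: Low → -12, Mid → -7, High → -3; maximin = -3.
Column maxima: Left → 6, Right → 0; minimax = 0.
-3 ≠ 0, so there is no saddle point; optimal play is mixed.
Low is strictly dominated by Mid, so the kicker never plays it.
On the remaining 2×2 (Mid, High vs Left, Right):
Let the kicker play Mid with probability p. Expected payoff against Left: 6p + (-3)(1−p) = 9p − 3; against Right: (-7)p + 0(1−p) = −7p.
Setting these equal: 9p − 3 = −7p ⇒ 16p = 3 ⇒ p = 3/16, and the value is (9)·(3/16) − 3 = -21/16.
For the keeper: with q = P(Left), equating Mid's and High's payoffs gives 13q − 7 = −3q ⇒ q = 7/16.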